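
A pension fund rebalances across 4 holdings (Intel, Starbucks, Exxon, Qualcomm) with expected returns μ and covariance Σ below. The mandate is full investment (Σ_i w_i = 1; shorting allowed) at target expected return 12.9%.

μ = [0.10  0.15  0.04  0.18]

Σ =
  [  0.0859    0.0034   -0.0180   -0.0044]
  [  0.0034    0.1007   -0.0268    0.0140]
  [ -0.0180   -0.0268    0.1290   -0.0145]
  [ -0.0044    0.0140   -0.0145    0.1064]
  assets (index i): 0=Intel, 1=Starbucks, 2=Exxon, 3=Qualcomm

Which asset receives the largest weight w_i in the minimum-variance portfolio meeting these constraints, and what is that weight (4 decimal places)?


Qualcomm (0.3187)

g=Σ⁻¹μ = [1.4025  1.4736  1.0022  1.6924]
h=Σ⁻¹𝟙 = [14.5054  11.5583  13.3344  10.2947]
a=μᵀg=0.706015  b=𝟙ᵀg=5.570703  c=𝟙ᵀh=49.692759  D=ac−b²=4.051091
λ₁=(c·0.129−b)/D = (49.692759·0.129−5.570703)/4.051091 = 0.207268
λ₂=(a−b·0.129)/D = (0.706015−5.570703·0.129)/4.051091 = -0.003112
w* = 0.207268·g + -0.003112·h:
  w_0 = 0.207268·1.4025 + -0.003112·14.5054 = 0.2456  (Intel)
  w_1 = 0.207268·1.4736 + -0.003112·11.5583 = 0.2695  (Starbucks)
  w_2 = 0.207268·1.0022 + -0.003112·13.3344 = 0.1662  (Exxon)
  w_3 = 0.207268·1.6924 + -0.003112·10.2947 = 0.3187  (Qualcomm)
Σw_i=1.0000  μᵀw=0.1290
σ²=wᵀΣw=λ₁·μ_p+λ₂ = 0.207268·0.129 + -0.003112 = 0.023626 ≈ 0.0236


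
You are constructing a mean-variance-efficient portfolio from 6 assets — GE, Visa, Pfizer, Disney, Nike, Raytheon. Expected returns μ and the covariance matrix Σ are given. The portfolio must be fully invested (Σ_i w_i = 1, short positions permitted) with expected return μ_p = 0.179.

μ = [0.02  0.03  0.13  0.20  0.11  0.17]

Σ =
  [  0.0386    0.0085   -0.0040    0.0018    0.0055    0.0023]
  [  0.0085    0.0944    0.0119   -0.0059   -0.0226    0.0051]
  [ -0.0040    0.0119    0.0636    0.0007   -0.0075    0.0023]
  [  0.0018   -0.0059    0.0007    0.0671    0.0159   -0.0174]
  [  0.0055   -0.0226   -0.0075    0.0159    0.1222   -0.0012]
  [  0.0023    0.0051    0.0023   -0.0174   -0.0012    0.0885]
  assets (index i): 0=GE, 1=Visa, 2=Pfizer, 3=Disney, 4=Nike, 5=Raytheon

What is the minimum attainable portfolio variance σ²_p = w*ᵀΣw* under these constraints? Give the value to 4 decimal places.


u=Σ⁻¹μ = [0.2545  0.2807  1.9517  3.4875  0.6316  2.5416]
v=Σ⁻¹𝟙 = [22.9783  8.6995  15.7943  16.4643  7.7141  13.1321]
a=μᵀu=1.466294  b=𝟙ᵀu=9.147677  c=𝟙ᵀv=84.782648  D=ac−b²=40.636271
λ₁=(c·0.179−b)/D = (84.782648·0.179−9.147677)/40.636271 = 0.148351
λ₂=(a−b·0.179)/D = (1.466294−9.147677·0.179)/40.636271 = -0.004212
w* = 0.148351·u + -0.004212·v:
  w_0 = 0.148351·0.2545 + -0.004212·22.9783 = -0.0590  (GE)
  w_1 = 0.148351·0.2807 + -0.004212·8.6995 = 0.0050  (Visa)
  w_2 = 0.148351·1.9517 + -0.004212·15.7943 = 0.2230  (Pfizer)
  w_3 = 0.148351·3.4875 + -0.004212·16.4643 = 0.4480  (Disney)
  w_4 = 0.148351·0.6316 + -0.004212·7.7141 = 0.0612  (Nike)
  w_5 = 0.148351·2.5416 + -0.004212·13.1321 = 0.3217  (Raytheon)
Σw_i=1.0000  μᵀw=0.1790
σ²=wᵀΣw=λ₁·μ_p+λ₂ = 0.148351·0.179 + -0.004212 = 0.022343 ≈ 0.0223

0.0223


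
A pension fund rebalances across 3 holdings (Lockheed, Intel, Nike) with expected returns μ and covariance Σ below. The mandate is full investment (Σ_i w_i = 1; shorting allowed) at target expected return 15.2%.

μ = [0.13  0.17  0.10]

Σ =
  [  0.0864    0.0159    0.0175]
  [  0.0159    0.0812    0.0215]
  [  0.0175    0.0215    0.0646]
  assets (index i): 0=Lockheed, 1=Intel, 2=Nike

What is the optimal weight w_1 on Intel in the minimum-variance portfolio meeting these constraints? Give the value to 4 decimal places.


0.6111

x=Σ⁻¹μ = [1.0500  1.7035  0.6966]
y=Σ⁻¹𝟙 = [7.9503  7.9287  10.6873]
a=μᵀx=0.495765  b=𝟙ᵀx=3.450155  c=𝟙ᵀy=26.566356  D=ac−b²=1.267107
λ₁=(c·0.152−b)/D = (26.566356·0.152−3.450155)/1.267107 = 0.463995
λ₂=(a−b·0.152)/D = (0.495765−3.450155·0.152)/1.267107 = -0.022617
w* = 0.463995·x + -0.022617·y:
  w_0 = 0.463995·1.0500 + -0.022617·7.9503 = 0.3074  (Lockheed)
  w_1 = 0.463995·1.7035 + -0.022617·7.9287 = 0.6111  (Intel)
  w_2 = 0.463995·0.6966 + -0.022617·10.6873 = 0.0815  (Nike)
Σw_i=1.0000  μᵀw=0.1520
σ²=wᵀΣw=λ₁·μ_p+λ₂ = 0.463995·0.152 + -0.022617 = 0.047910 ≈ 0.0479


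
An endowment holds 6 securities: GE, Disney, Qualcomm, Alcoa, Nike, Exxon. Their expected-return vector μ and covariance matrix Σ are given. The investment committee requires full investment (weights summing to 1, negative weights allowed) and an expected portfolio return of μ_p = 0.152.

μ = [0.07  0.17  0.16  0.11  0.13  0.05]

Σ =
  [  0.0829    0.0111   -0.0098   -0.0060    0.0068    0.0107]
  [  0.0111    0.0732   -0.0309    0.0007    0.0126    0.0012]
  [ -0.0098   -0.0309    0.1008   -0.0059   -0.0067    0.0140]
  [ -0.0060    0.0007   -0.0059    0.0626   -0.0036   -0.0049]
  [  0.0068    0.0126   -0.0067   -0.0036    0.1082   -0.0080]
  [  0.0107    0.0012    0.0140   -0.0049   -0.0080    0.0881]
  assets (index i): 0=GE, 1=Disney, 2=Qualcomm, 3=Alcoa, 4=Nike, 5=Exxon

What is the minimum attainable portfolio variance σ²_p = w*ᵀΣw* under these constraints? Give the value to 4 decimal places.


0.0169

x=Σ⁻¹μ = [0.7942  3.1846  2.8079  2.1374  1.0401  0.1948]
y=Σ⁻¹𝟙 = [11.2814  17.1655  16.7736  19.6591  8.8911  8.9820]
a=μᵀx=1.426316  b=𝟙ᵀx=10.159052  c=𝟙ᵀy=82.752724  D=ac−b²=14.825224
λ₁=(c·0.152−b)/D = (82.752724·0.152−10.159052)/14.825224 = 0.163192
λ₂=(a−b·0.152)/D = (1.426316−10.159052·0.152)/14.825224 = -0.007950
w* = 0.163192·x + -0.007950·y:
  w_0 = 0.163192·0.7942 + -0.007950·11.2814 = 0.0399  (GE)
  w_1 = 0.163192·3.1846 + -0.007950·17.1655 = 0.3832  (Disney)
  w_2 = 0.163192·2.8079 + -0.007950·16.7736 = 0.3249  (Qualcomm)
  w_3 = 0.163192·2.1374 + -0.007950·19.6591 = 0.1925  (Alcoa)
  w_4 = 0.163192·1.0401 + -0.007950·8.8911 = 0.0991  (Nike)
  w_5 = 0.163192·0.1948 + -0.007950·8.9820 = -0.0396  (Exxon)
Σw_i=1.0000  μᵀw=0.1520
σ²=wᵀΣw=λ₁·μ_p+λ₂ = 0.163192·0.152 + -0.007950 = 0.016855 ≈ 0.0169


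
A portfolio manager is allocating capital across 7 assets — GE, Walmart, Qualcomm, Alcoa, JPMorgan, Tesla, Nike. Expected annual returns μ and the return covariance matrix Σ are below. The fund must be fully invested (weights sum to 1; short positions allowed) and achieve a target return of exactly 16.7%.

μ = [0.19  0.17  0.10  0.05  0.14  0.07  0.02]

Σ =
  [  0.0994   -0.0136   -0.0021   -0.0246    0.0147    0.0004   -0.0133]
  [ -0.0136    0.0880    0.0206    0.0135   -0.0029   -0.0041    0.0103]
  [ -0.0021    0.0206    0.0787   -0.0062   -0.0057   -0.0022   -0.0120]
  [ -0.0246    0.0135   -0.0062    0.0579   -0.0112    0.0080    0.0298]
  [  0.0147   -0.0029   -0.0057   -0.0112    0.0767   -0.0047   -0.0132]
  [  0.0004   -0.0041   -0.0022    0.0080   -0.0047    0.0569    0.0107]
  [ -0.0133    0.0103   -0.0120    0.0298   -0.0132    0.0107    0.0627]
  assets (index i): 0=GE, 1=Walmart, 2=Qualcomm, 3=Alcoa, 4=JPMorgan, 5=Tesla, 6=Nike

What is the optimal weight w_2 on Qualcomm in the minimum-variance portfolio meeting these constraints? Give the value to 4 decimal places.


x=Σ⁻¹μ = [2.3383  1.8736  1.1631  1.6729  1.8767  1.2931  0.1091]
y=Σ⁻¹𝟙 = [14.9899  6.6869  16.5690  18.1204  17.5742  14.9112  13.7442]
a=μᵀx=1.318178  b=𝟙ᵀx=10.326821  c=𝟙ᵀy=102.595690  D=ac−b²=28.596126
λ₁=(c·0.167−b)/D = (102.595690·0.167−10.326821)/28.596126 = 0.238027
λ₂=(a−b·0.167)/D = (1.318178−10.326821·0.167)/28.596126 = -0.014212
w* = 0.238027·x + -0.014212·y:
  w_0 = 0.238027·2.3383 + -0.014212·14.9899 = 0.3435  (GE)
  w_1 = 0.238027·1.8736 + -0.014212·6.6869 = 0.3509  (Walmart)
  w_2 = 0.238027·1.1631 + -0.014212·16.5690 = 0.0414  (Qualcomm)
  w_3 = 0.238027·1.6729 + -0.014212·18.1204 = 0.1407  (Alcoa)
  w_4 = 0.238027·1.8767 + -0.014212·17.5742 = 0.1970  (JPMorgan)
  w_5 = 0.238027·1.2931 + -0.014212·14.9112 = 0.0959  (Tesla)
  w_6 = 0.238027·0.1091 + -0.014212·13.7442 = -0.1694  (Nike)
Σw_i=1.0000  μᵀw=0.1670
σ²=wᵀΣw=λ₁·μ_p+λ₂ = 0.238027·0.167 + -0.014212 = 0.025539 ≈ 0.0255

0.0414


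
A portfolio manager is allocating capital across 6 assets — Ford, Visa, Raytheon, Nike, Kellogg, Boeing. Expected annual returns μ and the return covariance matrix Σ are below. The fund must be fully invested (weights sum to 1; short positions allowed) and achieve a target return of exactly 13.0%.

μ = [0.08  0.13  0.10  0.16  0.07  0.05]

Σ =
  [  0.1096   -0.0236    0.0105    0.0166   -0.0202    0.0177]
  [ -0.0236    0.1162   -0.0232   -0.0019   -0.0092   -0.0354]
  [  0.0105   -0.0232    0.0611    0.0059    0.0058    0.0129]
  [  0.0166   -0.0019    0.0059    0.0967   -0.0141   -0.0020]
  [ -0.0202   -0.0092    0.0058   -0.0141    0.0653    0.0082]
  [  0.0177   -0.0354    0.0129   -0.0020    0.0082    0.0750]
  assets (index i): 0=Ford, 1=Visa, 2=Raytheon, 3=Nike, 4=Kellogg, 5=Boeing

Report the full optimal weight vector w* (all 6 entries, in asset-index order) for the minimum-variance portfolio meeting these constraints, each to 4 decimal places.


x=Σ⁻¹μ = [0.9209  2.1269  1.7427  1.7071  1.7437  1.0084]
y=Σ⁻¹𝟙 = [11.7084  20.7569  15.8730  11.1405  20.8907  15.6503]
a=μᵀx=0.970056  b=𝟙ᵀx=9.249711  c=𝟙ᵀy=96.019767  D=ac−b²=7.587372
λ₁=(c·0.130−b)/D = (96.019767·0.130−9.249711)/7.587372 = 0.426084
λ₂=(a−b·0.130)/D = (0.970056−9.249711·0.130)/7.587372 = -0.030631
w* = 0.426084·x + -0.030631·y:
  w_0 = 0.426084·0.9209 + -0.030631·11.7084 = 0.0338  (Ford)
  w_1 = 0.426084·2.1269 + -0.030631·20.7569 = 0.2704  (Visa)
  w_2 = 0.426084·1.7427 + -0.030631·15.8730 = 0.2564  (Raytheon)
  w_3 = 0.426084·1.7071 + -0.030631·11.1405 = 0.3861  (Nike)
  w_4 = 0.426084·1.7437 + -0.030631·20.8907 = 0.1031  (Kellogg)
  w_5 = 0.426084·1.0084 + -0.030631·15.6503 = -0.0497  (Boeing)
Σw_i=1.0000  μᵀw=0.1300
σ²=wᵀΣw=λ₁·μ_p+λ₂ = 0.426084·0.130 + -0.030631 = 0.024760 ≈ 0.0248

0.0338  0.2704  0.2564  0.3861  0.1031  -0.0497


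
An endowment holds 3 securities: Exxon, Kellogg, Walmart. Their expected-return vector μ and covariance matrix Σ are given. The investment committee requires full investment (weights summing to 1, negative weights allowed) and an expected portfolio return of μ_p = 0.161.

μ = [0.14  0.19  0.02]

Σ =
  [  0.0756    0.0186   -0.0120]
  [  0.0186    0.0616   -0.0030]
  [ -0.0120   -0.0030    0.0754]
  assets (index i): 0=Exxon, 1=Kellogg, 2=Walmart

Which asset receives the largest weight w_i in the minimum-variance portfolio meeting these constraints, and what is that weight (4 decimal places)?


u=Σ⁻¹μ = [1.2721  2.7284  0.5763]
v=Σ⁻¹𝟙 = [12.4752  13.2352  15.7746]
a=μᵀu=0.708006  b=𝟙ᵀu=4.576695  c=𝟙ᵀv=41.484949  D=ac−b²=8.425447
λ₁=(c·0.161−b)/D = (41.484949·0.161−4.576695)/8.425447 = 0.249528
λ₂=(a−b·0.161)/D = (0.708006−4.576695·0.161)/8.425447 = -0.003423
w* = 0.249528·u + -0.003423·v:
  w_0 = 0.249528·1.2721 + -0.003423·12.4752 = 0.2747  (Exxon)
  w_1 = 0.249528·2.7284 + -0.003423·13.2352 = 0.6355  (Kellogg)
  w_2 = 0.249528·0.5763 + -0.003423·15.7746 = 0.0898  (Walmart)
Σw_i=1.0000  μᵀw=0.1610
σ²=wᵀΣw=λ₁·μ_p+λ₂ = 0.249528·0.161 + -0.003423 = 0.036751 ≈ 0.0368

Kellogg (0.6355)


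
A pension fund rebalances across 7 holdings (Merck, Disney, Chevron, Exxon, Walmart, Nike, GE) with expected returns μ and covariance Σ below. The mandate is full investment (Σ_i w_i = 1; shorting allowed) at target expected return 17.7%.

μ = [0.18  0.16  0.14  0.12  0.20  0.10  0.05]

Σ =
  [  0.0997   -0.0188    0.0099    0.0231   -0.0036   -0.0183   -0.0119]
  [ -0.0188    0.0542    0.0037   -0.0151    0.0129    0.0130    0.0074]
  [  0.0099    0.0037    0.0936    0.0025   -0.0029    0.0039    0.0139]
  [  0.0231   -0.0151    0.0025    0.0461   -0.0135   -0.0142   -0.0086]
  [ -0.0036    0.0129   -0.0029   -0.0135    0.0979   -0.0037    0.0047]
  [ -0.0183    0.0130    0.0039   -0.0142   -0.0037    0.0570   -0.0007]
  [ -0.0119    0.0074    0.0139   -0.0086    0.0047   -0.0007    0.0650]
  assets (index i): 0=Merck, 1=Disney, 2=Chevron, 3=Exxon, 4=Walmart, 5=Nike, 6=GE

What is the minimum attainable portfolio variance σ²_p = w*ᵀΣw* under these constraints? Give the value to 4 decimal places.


0.0186

g=Σ⁻¹μ = [2.0852  3.4650  0.8232  4.4030  2.3527  2.8394  1.0235]
h=Σ⁻¹𝟙 = [12.4845  20.7969  4.0338  37.7789  13.3836  27.0437  18.7619]
a=μᵀg=2.379014  b=𝟙ᵀg=16.992089  c=𝟙ᵀh=134.283240  D=ac−b²=30.730557
λ₁=(c·0.177−b)/D = (134.283240·0.177−16.992089)/30.730557 = 0.220499
λ₂=(a−b·0.177)/D = (2.379014−16.992089·0.177)/30.730557 = -0.020455
w* = 0.220499·g + -0.020455·h:
  w_0 = 0.220499·2.0852 + -0.020455·12.4845 = 0.2044  (Merck)
  w_1 = 0.220499·3.4650 + -0.020455·20.7969 = 0.3386  (Disney)
  w_2 = 0.220499·0.8232 + -0.020455·4.0338 = 0.0990  (Chevron)
  w_3 = 0.220499·4.4030 + -0.020455·37.7789 = 0.1981  (Exxon)
  w_4 = 0.220499·2.3527 + -0.020455·13.3836 = 0.2450  (Walmart)
  w_5 = 0.220499·2.8394 + -0.020455·27.0437 = 0.0729  (Nike)
  w_6 = 0.220499·1.0235 + -0.020455·18.7619 = -0.1581  (GE)
Σw_i=1.0000  μᵀw=0.1770
σ²=wᵀΣw=λ₁·μ_p+λ₂ = 0.220499·0.177 + -0.020455 = 0.018573 ≈ 0.0186


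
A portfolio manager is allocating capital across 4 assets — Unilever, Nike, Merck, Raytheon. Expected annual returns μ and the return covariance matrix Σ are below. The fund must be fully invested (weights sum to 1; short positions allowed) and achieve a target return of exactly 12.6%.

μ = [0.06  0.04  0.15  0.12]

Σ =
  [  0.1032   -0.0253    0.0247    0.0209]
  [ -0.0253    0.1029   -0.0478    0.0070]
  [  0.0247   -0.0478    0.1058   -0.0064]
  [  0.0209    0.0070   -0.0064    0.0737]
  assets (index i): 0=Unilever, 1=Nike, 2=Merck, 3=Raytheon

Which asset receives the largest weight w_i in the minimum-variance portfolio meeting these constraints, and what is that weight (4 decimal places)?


p=Σ⁻¹μ = [0.0530  1.2501  2.0715  1.6743]
q=Σ⁻¹𝟙 = [8.0645  18.7054  16.6827  10.9536]
a=μᵀp=0.564827  b=𝟙ᵀp=5.048930  c=𝟙ᵀq=54.406260  D=ac−b²=5.238446
λ₁=(c·0.126−b)/D = (54.406260·0.126−5.048930)/5.238446 = 0.344808
λ₂=(a−b·0.126)/D = (0.564827−5.048930·0.126)/5.238446 = -0.013618
w* = 0.344808·p + -0.013618·q:
  w_0 = 0.344808·0.0530 + -0.013618·8.0645 = -0.0916  (Unilever)
  w_1 = 0.344808·1.2501 + -0.013618·18.7054 = 0.1763  (Nike)
  w_2 = 0.344808·2.0715 + -0.013618·16.6827 = 0.4871  (Merck)
  w_3 = 0.344808·1.6743 + -0.013618·10.9536 = 0.4282  (Raytheon)
Σw_i=1.0000  μᵀw=0.1260
σ²=wᵀΣw=λ₁·μ_p+λ₂ = 0.344808·0.126 + -0.013618 = 0.029828 ≈ 0.0298

Merck (0.4871)


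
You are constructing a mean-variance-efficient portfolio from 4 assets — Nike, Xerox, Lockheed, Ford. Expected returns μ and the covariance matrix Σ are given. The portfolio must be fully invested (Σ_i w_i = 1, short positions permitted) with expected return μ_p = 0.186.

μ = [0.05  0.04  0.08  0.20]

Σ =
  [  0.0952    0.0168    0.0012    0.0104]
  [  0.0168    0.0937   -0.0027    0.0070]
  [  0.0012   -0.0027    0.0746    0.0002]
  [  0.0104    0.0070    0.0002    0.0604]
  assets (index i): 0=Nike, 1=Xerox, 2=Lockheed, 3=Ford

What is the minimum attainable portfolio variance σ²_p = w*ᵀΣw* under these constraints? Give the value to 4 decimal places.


0.0475

x=Σ⁻¹μ = [0.1212  0.1921  1.0686  3.2646]
y=Σ⁻¹𝟙 = [7.2405  8.7000  13.5650  14.2564]
a=μᵀx=0.752152  b=𝟙ᵀx=4.646504  c=𝟙ᵀy=43.761906  D=ac−b²=11.325608
λ₁=(c·0.186−b)/D = (43.761906·0.186−4.646504)/11.325608 = 0.308435
λ₂=(a−b·0.186)/D = (0.752152−4.646504·0.186)/11.325608 = -0.009898
w* = 0.308435·x + -0.009898·y:
  w_0 = 0.308435·0.1212 + -0.009898·7.2405 = -0.0343  (Nike)
  w_1 = 0.308435·0.1921 + -0.009898·8.7000 = -0.0269  (Xerox)
  w_2 = 0.308435·1.0686 + -0.009898·13.5650 = 0.1953  (Lockheed)
  w_3 = 0.308435·3.2646 + -0.009898·14.2564 = 0.8658  (Ford)
Σw_i=1.0000  μᵀw=0.1860
σ²=wᵀΣw=λ₁·μ_p+λ₂ = 0.308435·0.186 + -0.009898 = 0.047471 ≈ 0.0475


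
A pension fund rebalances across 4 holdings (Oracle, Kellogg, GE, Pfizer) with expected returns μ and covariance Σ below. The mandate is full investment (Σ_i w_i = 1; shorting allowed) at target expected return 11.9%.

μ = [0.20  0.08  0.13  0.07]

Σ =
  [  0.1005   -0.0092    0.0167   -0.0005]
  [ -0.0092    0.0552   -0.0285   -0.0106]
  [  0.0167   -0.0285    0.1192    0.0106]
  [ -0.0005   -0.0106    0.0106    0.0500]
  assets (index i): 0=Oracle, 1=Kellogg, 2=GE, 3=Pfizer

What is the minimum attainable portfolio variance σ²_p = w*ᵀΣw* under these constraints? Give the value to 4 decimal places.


0.0153

u=Σ⁻¹μ = [2.0358  2.8040  1.3216  1.7346]
v=Σ⁻¹𝟙 = [10.8805  30.7926  12.0864  24.0745]
a=μᵀu=0.924699  b=𝟙ᵀu=7.895947  c=𝟙ᵀv=77.833970  D=ac−b²=9.626990
λ₁=(c·0.119−b)/D = (77.833970·0.119−7.895947)/9.626990 = 0.141923
λ₂=(a−b·0.119)/D = (0.924699−7.895947·0.119)/9.626990 = -0.001550
w* = 0.141923·u + -0.001550·v:
  w_0 = 0.141923·2.0358 + -0.001550·10.8805 = 0.2721  (Oracle)
  w_1 = 0.141923·2.8040 + -0.001550·30.7926 = 0.3502  (Kellogg)
  w_2 = 0.141923·1.3216 + -0.001550·12.0864 = 0.1688  (GE)
  w_3 = 0.141923·1.7346 + -0.001550·24.0745 = 0.2089  (Pfizer)
Σw_i=1.0000  μᵀw=0.1190
σ²=wᵀΣw=λ₁·μ_p+λ₂ = 0.141923·0.119 + -0.001550 = 0.015339 ≈ 0.0153


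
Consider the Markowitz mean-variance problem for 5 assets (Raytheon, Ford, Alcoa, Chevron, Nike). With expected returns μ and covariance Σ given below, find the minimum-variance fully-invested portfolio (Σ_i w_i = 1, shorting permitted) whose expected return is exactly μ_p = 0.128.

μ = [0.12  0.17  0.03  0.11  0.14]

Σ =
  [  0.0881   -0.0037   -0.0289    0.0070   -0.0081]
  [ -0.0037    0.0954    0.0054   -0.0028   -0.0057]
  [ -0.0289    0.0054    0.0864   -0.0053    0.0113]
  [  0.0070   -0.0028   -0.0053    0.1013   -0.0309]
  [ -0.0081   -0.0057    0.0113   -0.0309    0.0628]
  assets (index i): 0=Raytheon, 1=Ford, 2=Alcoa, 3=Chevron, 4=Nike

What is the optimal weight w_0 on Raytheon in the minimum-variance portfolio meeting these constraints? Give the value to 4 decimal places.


u=Σ⁻¹μ = [1.7649  2.1038  0.4642  2.1515  3.6230]
v=Σ⁻¹𝟙 = [17.5425  12.3711  14.4303  17.4775  25.3121]
a=μᵀu=1.327230  b=𝟙ᵀu=10.107305  c=𝟙ᵀv=87.133433  D=ac−b²=13.488475
λ₁=(c·0.128−b)/D = (87.133433·0.128−10.107305)/13.488475 = 0.077531
λ₂=(a−b·0.128)/D = (1.327230−10.107305·0.128)/13.488475 = 0.002483
w* = 0.077531·u + 0.002483·v:
  w_0 = 0.077531·1.7649 + 0.002483·17.5425 = 0.1804  (Raytheon)
  w_1 = 0.077531·2.1038 + 0.002483·12.3711 = 0.1938  (Ford)
  w_2 = 0.077531·0.4642 + 0.002483·14.4303 = 0.0718  (Alcoa)
  w_3 = 0.077531·2.1515 + 0.002483·17.4775 = 0.2102  (Chevron)
  w_4 = 0.077531·3.6230 + 0.002483·25.3121 = 0.3437  (Nike)
Σw_i=1.0000  μᵀw=0.1280
σ²=wᵀΣw=λ₁·μ_p+λ₂ = 0.077531·0.128 + 0.002483 = 0.012407 ≈ 0.0124

0.1804


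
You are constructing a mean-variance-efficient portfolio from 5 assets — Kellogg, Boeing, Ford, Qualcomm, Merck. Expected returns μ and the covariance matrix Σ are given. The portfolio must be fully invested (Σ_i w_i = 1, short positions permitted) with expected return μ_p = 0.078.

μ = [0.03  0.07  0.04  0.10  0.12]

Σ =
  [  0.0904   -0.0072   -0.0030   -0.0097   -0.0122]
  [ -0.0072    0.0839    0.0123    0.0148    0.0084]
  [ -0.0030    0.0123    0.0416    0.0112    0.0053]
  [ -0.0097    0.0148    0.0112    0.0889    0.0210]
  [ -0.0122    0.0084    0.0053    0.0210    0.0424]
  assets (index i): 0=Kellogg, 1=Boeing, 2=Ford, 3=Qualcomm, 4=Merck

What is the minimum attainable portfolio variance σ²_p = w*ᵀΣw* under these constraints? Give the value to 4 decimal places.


x=Σ⁻¹μ = [0.7955  0.4950  0.4108  0.4419  2.6908]
y=Σ⁻¹𝟙 = [15.7292  7.5385  19.0180  4.0632  22.2276]
a=μᵀx=0.442030  b=𝟙ᵀx=4.833927  c=𝟙ᵀy=68.576568  D=ac−b²=6.946049
λ₁=(c·0.078−b)/D = (68.576568·0.078−4.833927)/6.946049 = 0.074149
λ₂=(a−b·0.078)/D = (0.442030−4.833927·0.078)/6.946049 = 0.009355
w* = 0.074149·x + 0.009355·y:
  w_0 = 0.074149·0.7955 + 0.009355·15.7292 = 0.2061  (Kellogg)
  w_1 = 0.074149·0.4950 + 0.009355·7.5385 = 0.1072  (Boeing)
  w_2 = 0.074149·0.4108 + 0.009355·19.0180 = 0.2084  (Ford)
  w_3 = 0.074149·0.4419 + 0.009355·4.0632 = 0.0708  (Qualcomm)
  w_4 = 0.074149·2.6908 + 0.009355·22.2276 = 0.4075  (Merck)
Σw_i=1.0000  μᵀw=0.0780
σ²=wᵀΣw=λ₁·μ_p+λ₂ = 0.074149·0.078 + 0.009355 = 0.015139 ≈ 0.0151

0.0151


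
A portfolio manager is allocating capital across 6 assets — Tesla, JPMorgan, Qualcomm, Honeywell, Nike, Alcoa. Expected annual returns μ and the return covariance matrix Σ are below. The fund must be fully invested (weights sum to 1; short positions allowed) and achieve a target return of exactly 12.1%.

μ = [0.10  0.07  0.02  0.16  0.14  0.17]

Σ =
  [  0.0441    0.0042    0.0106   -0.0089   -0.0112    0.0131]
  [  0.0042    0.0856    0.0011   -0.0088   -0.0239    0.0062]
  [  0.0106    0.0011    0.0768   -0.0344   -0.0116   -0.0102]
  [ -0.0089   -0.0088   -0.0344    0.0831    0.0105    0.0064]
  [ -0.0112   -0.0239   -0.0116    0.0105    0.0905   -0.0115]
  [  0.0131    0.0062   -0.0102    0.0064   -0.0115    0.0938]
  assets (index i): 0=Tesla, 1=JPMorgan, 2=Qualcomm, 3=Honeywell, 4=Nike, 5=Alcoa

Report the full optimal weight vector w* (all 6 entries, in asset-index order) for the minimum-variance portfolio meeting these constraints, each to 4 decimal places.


u=Σ⁻¹μ = [2.3514  1.4834  1.6542  2.5924  2.3541  1.6775]
v=Σ⁻¹𝟙 = [21.9255  17.5574  24.4310  23.0420  20.1275  9.9906]
a=μᵀu=1.401617  b=𝟙ᵀu=12.113158  c=𝟙ᵀv=117.074045  D=ac−b²=17.364389
λ₁=(c·0.121−b)/D = (117.074045·0.121−12.113158)/17.364389 = 0.118219
λ₂=(a−b·0.121)/D = (1.401617−12.113158·0.121)/17.364389 = -0.003690
w* = 0.118219·u + -0.003690·v:
  w_0 = 0.118219·2.3514 + -0.003690·21.9255 = 0.1971  (Tesla)
  w_1 = 0.118219·1.4834 + -0.003690·17.5574 = 0.1106  (JPMorgan)
  w_2 = 0.118219·1.6542 + -0.003690·24.4310 = 0.1054  (Qualcomm)
  w_3 = 0.118219·2.5924 + -0.003690·23.0420 = 0.2214  (Honeywell)
  w_4 = 0.118219·2.3541 + -0.003690·20.1275 = 0.2040  (Nike)
  w_5 = 0.118219·1.6775 + -0.003690·9.9906 = 0.1615  (Alcoa)
Σw_i=1.0000  μᵀw=0.1210
σ²=wᵀΣw=λ₁·μ_p+λ₂ = 0.118219·0.121 + -0.003690 = 0.010614 ≈ 0.0106

0.1971  0.1106  0.1054  0.2214  0.2040  0.1615


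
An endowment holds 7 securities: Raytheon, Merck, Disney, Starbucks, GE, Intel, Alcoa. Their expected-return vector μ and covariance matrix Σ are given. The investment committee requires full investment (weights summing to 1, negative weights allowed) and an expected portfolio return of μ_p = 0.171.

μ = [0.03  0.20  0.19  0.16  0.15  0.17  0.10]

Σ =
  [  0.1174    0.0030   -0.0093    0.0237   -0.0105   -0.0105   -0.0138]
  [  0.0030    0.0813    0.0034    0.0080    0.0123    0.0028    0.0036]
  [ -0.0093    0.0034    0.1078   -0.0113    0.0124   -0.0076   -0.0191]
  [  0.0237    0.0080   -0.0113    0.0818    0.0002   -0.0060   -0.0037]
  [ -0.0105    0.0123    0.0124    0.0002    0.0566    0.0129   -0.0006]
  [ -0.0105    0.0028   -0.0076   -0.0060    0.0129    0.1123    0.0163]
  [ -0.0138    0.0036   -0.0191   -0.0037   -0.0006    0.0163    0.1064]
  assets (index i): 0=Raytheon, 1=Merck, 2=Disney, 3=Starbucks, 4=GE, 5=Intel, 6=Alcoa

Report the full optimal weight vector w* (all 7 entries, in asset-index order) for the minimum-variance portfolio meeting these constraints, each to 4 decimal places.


g=Σ⁻¹μ = [0.3479  1.8175  2.0849  2.1176  1.5468  1.4086  1.1643]
h=Σ⁻¹𝟙 = [10.3409  7.4430  12.2201  11.2699  13.5965  7.8185  11.9523]
a=μᵀg=1.696802  b=𝟙ᵀg=10.487673  c=𝟙ᵀh=74.641172  D=ac−b²=16.659988
λ₁=(c·0.171−b)/D = (74.641172·0.171−10.487673)/16.659988 = 0.136613
λ₂=(a−b·0.171)/D = (1.696802−10.487673·0.171)/16.659988 = -0.005798
w* = 0.136613·g + -0.005798·h:
  w_0 = 0.136613·0.3479 + -0.005798·10.3409 = -0.0124  (Raytheon)
  w_1 = 0.136613·1.8175 + -0.005798·7.4430 = 0.2051  (Merck)
  w_2 = 0.136613·2.0849 + -0.005798·12.2201 = 0.2140  (Disney)
  w_3 = 0.136613·2.1176 + -0.005798·11.2699 = 0.2240  (Starbucks)
  w_4 = 0.136613·1.5468 + -0.005798·13.5965 = 0.1325  (GE)
  w_5 = 0.136613·1.4086 + -0.005798·7.8185 = 0.1471  (Intel)
  w_6 = 0.136613·1.1643 + -0.005798·11.9523 = 0.0898  (Alcoa)
Σw_i=1.0000  μᵀw=0.1710
σ²=wᵀΣw=λ₁·μ_p+λ₂ = 0.136613·0.171 + -0.005798 = 0.017563 ≈ 0.0176

-0.0124  0.2051  0.2140  0.2240  0.1325  0.1471  0.0898


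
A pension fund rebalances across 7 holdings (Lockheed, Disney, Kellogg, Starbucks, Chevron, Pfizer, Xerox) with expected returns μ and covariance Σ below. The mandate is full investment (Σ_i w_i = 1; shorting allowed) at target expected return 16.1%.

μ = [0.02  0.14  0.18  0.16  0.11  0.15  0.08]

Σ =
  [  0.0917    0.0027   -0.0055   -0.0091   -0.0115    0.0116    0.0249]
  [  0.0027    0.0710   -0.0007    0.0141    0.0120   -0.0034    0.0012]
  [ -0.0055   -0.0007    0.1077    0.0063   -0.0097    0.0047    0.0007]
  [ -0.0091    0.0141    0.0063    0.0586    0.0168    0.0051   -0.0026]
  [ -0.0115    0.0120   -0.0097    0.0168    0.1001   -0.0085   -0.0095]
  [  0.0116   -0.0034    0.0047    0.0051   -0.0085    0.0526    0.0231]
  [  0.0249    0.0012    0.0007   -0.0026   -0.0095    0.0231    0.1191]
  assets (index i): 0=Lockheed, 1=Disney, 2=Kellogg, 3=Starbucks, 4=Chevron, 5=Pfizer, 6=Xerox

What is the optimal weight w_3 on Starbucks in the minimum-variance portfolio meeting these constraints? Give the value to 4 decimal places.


0.2106

p=Σ⁻¹μ = [0.1652  1.5964  1.5672  1.6788  1.0452  2.6925  0.2097]
q=Σ⁻¹𝟙 = [10.5284  10.4594  9.5204  10.9292  10.7326  15.3681  4.1478]
a=μᵀp=1.313104  b=𝟙ᵀp=8.954851  c=𝟙ᵀq=71.685868  D=ac−b²=13.941654
λ₁=(c·0.161−b)/D = (71.685868·0.161−8.954851)/13.941654 = 0.185528
λ₂=(a−b·0.161)/D = (1.313104−8.954851·0.161)/13.941654 = -0.009226
w* = 0.185528·p + -0.009226·q:
  w_0 = 0.185528·0.1652 + -0.009226·10.5284 = -0.0665  (Lockheed)
  w_1 = 0.185528·1.5964 + -0.009226·10.4594 = 0.1997  (Disney)
  w_2 = 0.185528·1.5672 + -0.009226·9.5204 = 0.2029  (Kellogg)
  w_3 = 0.185528·1.6788 + -0.009226·10.9292 = 0.2106  (Starbucks)
  w_4 = 0.185528·1.0452 + -0.009226·10.7326 = 0.0949  (Chevron)
  w_5 = 0.185528·2.6925 + -0.009226·15.3681 = 0.3577  (Pfizer)
  w_6 = 0.185528·0.2097 + -0.009226·4.1478 = 0.0006  (Xerox)
Σw_i=1.0000  μᵀw=0.1610
σ²=wᵀΣw=λ₁·μ_p+λ₂ = 0.185528·0.161 + -0.009226 = 0.020644 ≈ 0.0206


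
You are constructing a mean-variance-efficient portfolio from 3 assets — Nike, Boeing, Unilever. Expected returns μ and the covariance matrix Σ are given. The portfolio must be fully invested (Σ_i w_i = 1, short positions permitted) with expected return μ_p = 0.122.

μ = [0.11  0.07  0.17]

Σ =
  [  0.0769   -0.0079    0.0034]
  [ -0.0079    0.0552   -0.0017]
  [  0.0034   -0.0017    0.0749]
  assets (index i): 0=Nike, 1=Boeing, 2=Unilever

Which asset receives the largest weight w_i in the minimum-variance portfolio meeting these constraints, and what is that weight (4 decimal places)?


x=Σ⁻¹μ = [1.4908  1.5504  2.2372]
y=Σ⁻¹𝟙 = [14.5386  20.6019  13.1588]
a=μᵀx=0.652838  b=𝟙ᵀx=5.278365  c=𝟙ᵀy=48.299225  D=ac−b²=3.670424
λ₁=(c·0.122−b)/D = (48.299225·0.122−5.278365)/3.670424 = 0.167321
λ₂=(a−b·0.122)/D = (0.652838−5.278365·0.122)/3.670424 = 0.002419
w* = 0.167321·x + 0.002419·y:
  w_0 = 0.167321·1.4908 + 0.002419·14.5386 = 0.2846  (Nike)
  w_1 = 0.167321·1.5504 + 0.002419·20.6019 = 0.3092  (Boeing)
  w_2 = 0.167321·2.2372 + 0.002419·13.1588 = 0.4062  (Unilever)
Σw_i=1.0000  μᵀw=0.1220
σ²=wᵀΣw=λ₁·μ_p+λ₂ = 0.167321·0.122 + 0.002419 = 0.022832 ≈ 0.0228

Unilever (0.4062)


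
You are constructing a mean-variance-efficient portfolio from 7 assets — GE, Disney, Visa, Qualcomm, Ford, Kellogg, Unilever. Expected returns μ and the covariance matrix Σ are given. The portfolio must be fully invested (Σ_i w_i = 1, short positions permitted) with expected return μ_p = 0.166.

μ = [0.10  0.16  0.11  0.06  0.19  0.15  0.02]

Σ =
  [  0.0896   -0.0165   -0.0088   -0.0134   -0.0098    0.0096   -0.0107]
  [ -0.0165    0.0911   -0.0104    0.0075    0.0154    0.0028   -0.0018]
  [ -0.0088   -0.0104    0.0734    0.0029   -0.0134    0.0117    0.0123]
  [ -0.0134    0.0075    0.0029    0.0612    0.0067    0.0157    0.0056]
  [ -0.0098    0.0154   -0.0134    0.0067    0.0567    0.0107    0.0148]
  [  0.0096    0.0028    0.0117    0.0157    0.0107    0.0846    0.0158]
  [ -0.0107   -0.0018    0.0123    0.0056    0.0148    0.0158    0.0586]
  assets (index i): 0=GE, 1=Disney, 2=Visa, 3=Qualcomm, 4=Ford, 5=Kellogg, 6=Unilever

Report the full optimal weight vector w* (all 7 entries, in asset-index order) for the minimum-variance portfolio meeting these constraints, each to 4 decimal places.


g=Σ⁻¹μ = [2.0113  1.6735  2.7458  0.5684  3.9710  0.7004  -1.0624]
h=Σ⁻¹𝟙 = [21.1512  12.9606  18.7421  15.7470  17.4538  -0.9206  11.7264]
a=μᵀg=1.643325  b=𝟙ᵀg=10.607913  c=𝟙ᵀh=96.860381  D=ac−b²=46.645297
λ₁=(c·0.166−b)/D = (96.860381·0.166−10.607913)/46.645297 = 0.117287
λ₂=(a−b·0.166)/D = (1.643325−10.607913·0.166)/46.645297 = -0.002521
w* = 0.117287·g + -0.002521·h:
  w_0 = 0.117287·2.0113 + -0.002521·21.1512 = 0.1826  (GE)
  w_1 = 0.117287·1.6735 + -0.002521·12.9606 = 0.1636  (Disney)
  w_2 = 0.117287·2.7458 + -0.002521·18.7421 = 0.2748  (Visa)
  w_3 = 0.117287·0.5684 + -0.002521·15.7470 = 0.0270  (Qualcomm)
  w_4 = 0.117287·3.9710 + -0.002521·17.4538 = 0.4217  (Ford)
  w_5 = 0.117287·0.7004 + -0.002521·-0.9206 = 0.0845  (Kellogg)
  w_6 = 0.117287·-1.0624 + -0.002521·11.7264 = -0.1542  (Unilever)
Σw_i=1.0000  μᵀw=0.1660
σ²=wᵀΣw=λ₁·μ_p+λ₂ = 0.117287·0.166 + -0.002521 = 0.016949 ≈ 0.0169

0.1826  0.1636  0.2748  0.0270  0.4217  0.0845  -0.1542


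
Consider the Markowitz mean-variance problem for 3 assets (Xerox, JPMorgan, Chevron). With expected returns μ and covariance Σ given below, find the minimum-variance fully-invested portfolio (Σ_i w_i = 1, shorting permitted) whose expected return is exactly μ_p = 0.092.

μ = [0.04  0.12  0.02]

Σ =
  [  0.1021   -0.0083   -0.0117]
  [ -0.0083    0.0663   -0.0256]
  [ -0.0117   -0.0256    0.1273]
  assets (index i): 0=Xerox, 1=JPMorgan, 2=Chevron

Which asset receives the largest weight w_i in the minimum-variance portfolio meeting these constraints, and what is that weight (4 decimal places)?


x=Σ⁻¹μ = [0.6397  2.1395  0.6462]
y=Σ⁻¹𝟙 = [13.1205  21.9269  13.4708]
a=μᵀx=0.295259  b=𝟙ᵀx=3.425465  c=𝟙ᵀy=48.518239  D=ac−b²=2.591629
λ₁=(c·0.092−b)/D = (48.518239·0.092−3.425465)/2.591629 = 0.400602
λ₂=(a−b·0.092)/D = (0.295259−3.425465·0.092)/2.591629 = -0.007672
w* = 0.400602·x + -0.007672·y:
  w_0 = 0.400602·0.6397 + -0.007672·13.1205 = 0.1556  (Xerox)
  w_1 = 0.400602·2.1395 + -0.007672·21.9269 = 0.6889  (JPMorgan)
  w_2 = 0.400602·0.6462 + -0.007672·13.4708 = 0.1555  (Chevron)
Σw_i=1.0000  μᵀw=0.0920
σ²=wᵀΣw=λ₁·μ_p+λ₂ = 0.400602·0.092 + -0.007672 = 0.029183 ≈ 0.0292

JPMorgan (0.6889)


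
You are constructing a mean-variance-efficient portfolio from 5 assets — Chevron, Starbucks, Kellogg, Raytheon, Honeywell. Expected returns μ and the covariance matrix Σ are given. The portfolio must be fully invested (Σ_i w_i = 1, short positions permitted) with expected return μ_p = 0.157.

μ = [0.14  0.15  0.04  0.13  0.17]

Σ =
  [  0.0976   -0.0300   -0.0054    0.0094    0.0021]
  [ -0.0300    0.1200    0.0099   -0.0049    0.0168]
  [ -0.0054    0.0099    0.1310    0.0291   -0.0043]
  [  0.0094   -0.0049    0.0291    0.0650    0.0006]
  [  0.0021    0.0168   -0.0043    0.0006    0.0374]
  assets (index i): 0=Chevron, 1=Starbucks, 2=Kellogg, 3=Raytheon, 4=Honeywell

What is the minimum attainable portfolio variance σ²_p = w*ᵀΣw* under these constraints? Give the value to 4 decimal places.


0.0192

x=Σ⁻¹μ = [1.5308  1.1598  0.0029  1.8287  3.9095]
y=Σ⁻¹𝟙 = [11.4001  7.9693  5.6834  11.5802  22.9857]
a=μᵀx=1.290749  b=𝟙ᵀx=8.431737  c=𝟙ᵀy=59.618641  D=ac−b²=5.858504
λ₁=(c·0.157−b)/D = (59.618641·0.157−8.431737)/5.858504 = 0.158469
λ₂=(a−b·0.157)/D = (1.290749−8.431737·0.157)/5.858504 = -0.005639
w* = 0.158469·x + -0.005639·y:
  w_0 = 0.158469·1.5308 + -0.005639·11.4001 = 0.1783  (Chevron)
  w_1 = 0.158469·1.1598 + -0.005639·7.9693 = 0.1389  (Starbucks)
  w_2 = 0.158469·0.0029 + -0.005639·5.6834 = -0.0316  (Kellogg)
  w_3 = 0.158469·1.8287 + -0.005639·11.5802 = 0.2245  (Raytheon)
  w_4 = 0.158469·3.9095 + -0.005639·22.9857 = 0.4899  (Honeywell)
Σw_i=1.0000  μᵀw=0.1570
σ²=wᵀΣw=λ₁·μ_p+λ₂ = 0.158469·0.157 + -0.005639 = 0.019241 ≈ 0.0192


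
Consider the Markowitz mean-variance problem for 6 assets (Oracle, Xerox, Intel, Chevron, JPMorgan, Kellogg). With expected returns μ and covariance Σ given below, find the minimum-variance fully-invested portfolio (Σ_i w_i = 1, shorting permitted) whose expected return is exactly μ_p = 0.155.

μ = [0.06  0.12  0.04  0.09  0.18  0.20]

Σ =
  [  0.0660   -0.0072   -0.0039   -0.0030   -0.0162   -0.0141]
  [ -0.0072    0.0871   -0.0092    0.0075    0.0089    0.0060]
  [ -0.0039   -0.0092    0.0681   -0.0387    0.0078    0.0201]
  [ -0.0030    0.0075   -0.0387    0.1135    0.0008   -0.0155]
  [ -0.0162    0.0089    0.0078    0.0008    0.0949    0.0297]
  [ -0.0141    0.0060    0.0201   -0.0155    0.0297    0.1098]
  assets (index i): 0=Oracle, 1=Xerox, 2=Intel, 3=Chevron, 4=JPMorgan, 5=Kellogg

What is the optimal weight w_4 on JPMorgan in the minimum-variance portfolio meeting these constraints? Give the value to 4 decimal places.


u=Σ⁻¹μ = [1.8725  1.2582  0.9559  1.2920  1.5107  1.5920]
v=Σ⁻¹𝟙 = [22.4886  13.0523  24.8696  17.8990  8.8059  6.8743]
a=μᵀu=1.008164  b=𝟙ᵀu=8.481205  c=𝟙ᵀv=93.989660  D=ac−b²=22.826182
λ₁=(c·0.155−b)/D = (93.989660·0.155−8.481205)/22.826182 = 0.266676
λ₂=(a−b·0.155)/D = (1.008164−8.481205·0.155)/22.826182 = -0.013424
w* = 0.266676·u + -0.013424·v:
  w_0 = 0.266676·1.8725 + -0.013424·22.4886 = 0.1975  (Oracle)
  w_1 = 0.266676·1.2582 + -0.013424·13.0523 = 0.1603  (Xerox)
  w_2 = 0.266676·0.9559 + -0.013424·24.8696 = -0.0789  (Intel)
  w_3 = 0.266676·1.2920 + -0.013424·17.8990 = 0.1043  (Chevron)
  w_4 = 0.266676·1.5107 + -0.013424·8.8059 = 0.2847  (JPMorgan)
  w_5 = 0.266676·1.5920 + -0.013424·6.8743 = 0.3323  (Kellogg)
Σw_i=1.0000  μᵀw=0.1550
σ²=wᵀΣw=λ₁·μ_p+λ₂ = 0.266676·0.155 + -0.013424 = 0.027911 ≈ 0.0279

0.2847


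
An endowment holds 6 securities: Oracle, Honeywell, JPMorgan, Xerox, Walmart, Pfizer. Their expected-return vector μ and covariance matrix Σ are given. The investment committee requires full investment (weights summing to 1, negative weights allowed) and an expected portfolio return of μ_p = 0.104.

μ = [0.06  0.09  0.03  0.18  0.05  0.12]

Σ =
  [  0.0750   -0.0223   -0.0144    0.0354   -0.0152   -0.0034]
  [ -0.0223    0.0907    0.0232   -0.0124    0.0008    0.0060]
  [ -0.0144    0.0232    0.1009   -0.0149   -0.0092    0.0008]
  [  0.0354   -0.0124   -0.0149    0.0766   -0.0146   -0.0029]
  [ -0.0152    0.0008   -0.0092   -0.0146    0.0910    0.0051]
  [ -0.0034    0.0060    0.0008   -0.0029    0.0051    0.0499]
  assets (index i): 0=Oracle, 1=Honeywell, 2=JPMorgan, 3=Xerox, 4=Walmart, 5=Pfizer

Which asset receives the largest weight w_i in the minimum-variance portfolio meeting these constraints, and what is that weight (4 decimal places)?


p=Σ⁻¹μ = [0.2123  1.1242  0.5524  2.8110  0.9507  2.3414]
q=Σ⁻¹𝟙 = [17.3183  12.4542  12.8158  13.3470  16.1646  18.6407]
a=μᵀp=0.964980  b=𝟙ᵀp=7.992032  c=𝟙ᵀq=90.740702  D=ac−b²=23.690404
λ₁=(c·0.104−b)/D = (90.740702·0.104−7.992032)/23.690404 = 0.060995
λ₂=(a−b·0.104)/D = (0.964980−7.992032·0.104)/23.690404 = 0.005648
w* = 0.060995·p + 0.005648·q:
  w_0 = 0.060995·0.2123 + 0.005648·17.3183 = 0.1108  (Oracle)
  w_1 = 0.060995·1.1242 + 0.005648·12.4542 = 0.1389  (Honeywell)
  w_2 = 0.060995·0.5524 + 0.005648·12.8158 = 0.1061  (JPMorgan)
  w_3 = 0.060995·2.8110 + 0.005648·13.3470 = 0.2468  (Xerox)
  w_4 = 0.060995·0.9507 + 0.005648·16.1646 = 0.1493  (Walmart)
  w_5 = 0.060995·2.3414 + 0.005648·18.6407 = 0.2481  (Pfizer)
Σw_i=1.0000  μᵀw=0.1040
σ²=wᵀΣw=λ₁·μ_p+λ₂ = 0.060995·0.104 + 0.005648 = 0.011992 ≈ 0.0120

Pfizer (0.2481)


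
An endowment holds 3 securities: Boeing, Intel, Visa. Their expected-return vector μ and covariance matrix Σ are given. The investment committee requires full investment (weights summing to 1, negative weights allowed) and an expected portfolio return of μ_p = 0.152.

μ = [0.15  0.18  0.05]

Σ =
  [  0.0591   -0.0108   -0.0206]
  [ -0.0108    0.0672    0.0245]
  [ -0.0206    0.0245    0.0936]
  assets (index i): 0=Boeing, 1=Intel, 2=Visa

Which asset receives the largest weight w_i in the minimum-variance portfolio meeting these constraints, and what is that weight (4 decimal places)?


p=Σ⁻¹μ = [3.2514  3.0351  0.4553]
q=Σ⁻¹𝟙 = [23.7730  14.2598  12.1833]
a=μᵀp=1.056801  b=𝟙ᵀp=6.741869  c=𝟙ᵀq=50.216049  D=ac−b²=7.615561
λ₁=(c·0.152−b)/D = (50.216049·0.152−6.741869)/7.615561 = 0.116993
λ₂=(a−b·0.152)/D = (1.056801−6.741869·0.152)/7.615561 = 0.004207
w* = 0.116993·p + 0.004207·q:
  w_0 = 0.116993·3.2514 + 0.004207·23.7730 = 0.4804  (Boeing)
  w_1 = 0.116993·3.0351 + 0.004207·14.2598 = 0.4151  (Intel)
  w_2 = 0.116993·0.4553 + 0.004207·12.1833 = 0.1045  (Visa)
Σw_i=1.0000  μᵀw=0.1520
σ²=wᵀΣw=λ₁·μ_p+λ₂ = 0.116993·0.152 + 0.004207 = 0.021990 ≈ 0.0220

Boeing (0.4804)


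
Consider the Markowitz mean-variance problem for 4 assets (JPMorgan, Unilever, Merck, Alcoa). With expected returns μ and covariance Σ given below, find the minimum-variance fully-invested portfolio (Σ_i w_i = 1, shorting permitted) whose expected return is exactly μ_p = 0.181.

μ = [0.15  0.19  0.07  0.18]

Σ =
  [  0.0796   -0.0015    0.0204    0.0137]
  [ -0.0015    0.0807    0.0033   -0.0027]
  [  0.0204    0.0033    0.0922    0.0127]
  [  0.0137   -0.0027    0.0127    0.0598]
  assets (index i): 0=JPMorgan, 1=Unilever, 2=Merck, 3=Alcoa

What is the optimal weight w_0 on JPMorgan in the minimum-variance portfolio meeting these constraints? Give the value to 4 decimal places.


u=Σ⁻¹μ = [1.4596  2.4766  -0.0374  2.7954]
v=Σ⁻¹𝟙 = [8.7329  12.7517  6.5416  13.9082]
a=μᵀu=1.190041  b=𝟙ᵀu=6.694148  c=𝟙ᵀv=41.934399  D=ac−b²=5.092045
λ₁=(c·0.181−b)/D = (41.934399·0.181−6.694148)/5.092045 = 0.175956
λ₂=(a−b·0.181)/D = (1.190041−6.694148·0.181)/5.092045 = -0.004242
w* = 0.175956·u + -0.004242·v:
  w_0 = 0.175956·1.4596 + -0.004242·8.7329 = 0.2198  (JPMorgan)
  w_1 = 0.175956·2.4766 + -0.004242·12.7517 = 0.3817  (Unilever)
  w_2 = 0.175956·-0.0374 + -0.004242·6.5416 = -0.0343  (Merck)
  w_3 = 0.175956·2.7954 + -0.004242·13.9082 = 0.4329  (Alcoa)
Σw_i=1.0000  μᵀw=0.1810
σ²=wᵀΣw=λ₁·μ_p+λ₂ = 0.175956·0.181 + -0.004242 = 0.027606 ≈ 0.0276

0.2198


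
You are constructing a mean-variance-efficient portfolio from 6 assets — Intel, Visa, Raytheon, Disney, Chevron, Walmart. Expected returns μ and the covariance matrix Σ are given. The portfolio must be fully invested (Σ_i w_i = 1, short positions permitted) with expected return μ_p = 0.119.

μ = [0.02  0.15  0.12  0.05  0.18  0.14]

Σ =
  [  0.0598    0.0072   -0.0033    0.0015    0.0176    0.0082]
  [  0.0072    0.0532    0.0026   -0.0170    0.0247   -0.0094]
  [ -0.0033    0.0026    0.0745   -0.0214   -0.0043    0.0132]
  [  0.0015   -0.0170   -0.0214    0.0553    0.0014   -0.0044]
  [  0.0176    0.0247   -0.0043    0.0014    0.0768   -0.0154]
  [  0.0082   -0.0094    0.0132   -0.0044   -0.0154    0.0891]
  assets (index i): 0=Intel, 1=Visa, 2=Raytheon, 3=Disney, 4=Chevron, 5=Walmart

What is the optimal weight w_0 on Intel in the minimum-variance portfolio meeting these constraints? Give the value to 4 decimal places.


p=Σ⁻¹μ = [-0.9047  3.1856  1.9944  2.8023  2.0250  2.1835]
q=Σ⁻¹𝟙 = [10.5355  27.6432  21.1205  35.3510  4.7834  12.6136]
a=μᵀp=1.509384  b=𝟙ᵀp=11.286116  c=𝟙ᵀq=112.047180  D=ac−b²=41.745763
λ₁=(c·0.119−b)/D = (112.047180·0.119−11.286116)/41.745763 = 0.049047
λ₂=(a−b·0.119)/D = (1.509384−11.286116·0.119)/41.745763 = 0.003984
w* = 0.049047·p + 0.003984·q:
  w_0 = 0.049047·-0.9047 + 0.003984·10.5355 = -0.0024  (Intel)
  w_1 = 0.049047·3.1856 + 0.003984·27.6432 = 0.2664  (Visa)
  w_2 = 0.049047·1.9944 + 0.003984·21.1205 = 0.1820  (Raytheon)
  w_3 = 0.049047·2.8023 + 0.003984·35.3510 = 0.2783  (Disney)
  w_4 = 0.049047·2.0250 + 0.003984·4.7834 = 0.1184  (Chevron)
  w_5 = 0.049047·2.1835 + 0.003984·12.6136 = 0.1574  (Walmart)
Σw_i=1.0000  μᵀw=0.1190
σ²=wᵀΣw=λ₁·μ_p+λ₂ = 0.049047·0.119 + 0.003984 = 0.009821 ≈ 0.0098

-0.0024
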